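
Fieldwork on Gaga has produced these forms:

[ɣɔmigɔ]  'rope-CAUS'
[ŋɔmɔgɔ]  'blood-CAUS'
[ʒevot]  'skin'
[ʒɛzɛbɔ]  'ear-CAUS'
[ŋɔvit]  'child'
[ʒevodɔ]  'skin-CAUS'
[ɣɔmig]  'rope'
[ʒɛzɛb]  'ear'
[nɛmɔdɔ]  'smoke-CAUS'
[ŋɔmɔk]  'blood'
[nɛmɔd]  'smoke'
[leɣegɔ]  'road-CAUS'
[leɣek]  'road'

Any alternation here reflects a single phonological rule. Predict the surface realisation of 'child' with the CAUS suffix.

[ŋɔvidɔ]

'skin' shows [d] ~ [t] at the end of the stem ([ʒevodɔ] vs [ʒevot]).
But 'smoke' keeps [d] in both environments ([nɛmɔdɔ], [nɛmɔd]), so there is no rule changing /d/ to [t] in isolation.
So /t/ is underlying, and a rule of intervocalic voicing — voiceless stops become voiced between vowels — gives [d].
From [ŋɔvit] the stem 'child' is /ŋɔvit/; between vowels this yields [ŋɔvidɔ].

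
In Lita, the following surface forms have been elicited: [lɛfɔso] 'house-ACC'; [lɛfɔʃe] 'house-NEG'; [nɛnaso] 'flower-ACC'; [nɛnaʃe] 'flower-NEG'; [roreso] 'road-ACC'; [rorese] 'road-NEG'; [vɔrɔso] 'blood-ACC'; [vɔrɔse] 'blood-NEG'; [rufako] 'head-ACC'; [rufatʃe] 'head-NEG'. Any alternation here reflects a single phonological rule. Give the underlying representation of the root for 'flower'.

/nɛnaʃ/

The stem for 'flower' ends in [s] in [nɛnaso] but [ʃ] in [nɛnaʃe].
The stem 'road' ([roreso], [rorese]) shows [s] unchanged in both environments, so [s] cannot be basic with [ʃ] derived before the NEG suffix.
Therefore /ʃ/ is basic and [s] is derived by depalatalization (palato-alveolar /tʃ/ and /ʃ/ become [k] and [s] when no front vowel follows).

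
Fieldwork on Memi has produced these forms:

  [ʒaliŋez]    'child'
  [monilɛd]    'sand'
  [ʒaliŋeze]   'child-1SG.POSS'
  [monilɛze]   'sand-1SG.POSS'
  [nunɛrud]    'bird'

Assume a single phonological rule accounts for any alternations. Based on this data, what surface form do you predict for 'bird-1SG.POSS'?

[nunɛruze]

The stem for 'sand' ends in [z] in [monilɛze] but [d] in [monilɛd].
Compare 'child', with invariant [z] in [ʒaliŋeze] and [ʒaliŋez]: an analysis with underlying /z/ and a rule producing [d] in isolation would wrongly predict alternation here too.
The alternation reflects intervocalic spirantization: voiced stops become fricatives between vowels. /d/ is underlying.
The one attested form of 'bird', [nunɛrud], shows underlying /nunɛrud/. Applying the same rule between vowels gives [nunɛruze].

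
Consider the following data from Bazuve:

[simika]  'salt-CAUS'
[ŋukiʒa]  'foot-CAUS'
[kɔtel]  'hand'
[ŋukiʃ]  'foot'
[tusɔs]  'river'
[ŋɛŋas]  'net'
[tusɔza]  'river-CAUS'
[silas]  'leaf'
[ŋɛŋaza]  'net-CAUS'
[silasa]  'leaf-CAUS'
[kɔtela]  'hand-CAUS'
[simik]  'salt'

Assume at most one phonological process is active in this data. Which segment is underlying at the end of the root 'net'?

The stem for 'net' ends in [z] in [ŋɛŋaza] but [s] in [ŋɛŋas].
If /s/ were underlying and a rule turned it into [z] before the CAUS suffix, 'leaf' would also alternate; but it has [s] in both [silasa] and [silas].
The alternation reflects word-final obstruent devoicing: voiced obstruents become voiceless word-finally. /z/ is underlying.

/z/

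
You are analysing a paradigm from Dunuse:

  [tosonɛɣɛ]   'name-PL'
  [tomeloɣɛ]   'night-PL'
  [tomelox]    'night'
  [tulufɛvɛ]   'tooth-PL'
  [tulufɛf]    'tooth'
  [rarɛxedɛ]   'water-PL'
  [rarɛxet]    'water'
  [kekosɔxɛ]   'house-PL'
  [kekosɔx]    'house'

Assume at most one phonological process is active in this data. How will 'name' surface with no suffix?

[tosonɛx]

The root 'night' surfaces as [tomeloɣɛ] and [tomelox], with a stem-final [ɣ] ~ [x] alternation.
But 'house' keeps [x] in both environments ([kekosɔxɛ], [kekosɔx]), so there is no rule changing /x/ to [ɣ] before the PL suffix.
So /ɣ/ is underlying, and a rule of word-final obstruent devoicing — voiced obstruents become voiceless word-finally — gives [x].
From [tosonɛɣɛ] the stem 'name' is /tosonɛɣ/; word-finally this yields [tosonɛx].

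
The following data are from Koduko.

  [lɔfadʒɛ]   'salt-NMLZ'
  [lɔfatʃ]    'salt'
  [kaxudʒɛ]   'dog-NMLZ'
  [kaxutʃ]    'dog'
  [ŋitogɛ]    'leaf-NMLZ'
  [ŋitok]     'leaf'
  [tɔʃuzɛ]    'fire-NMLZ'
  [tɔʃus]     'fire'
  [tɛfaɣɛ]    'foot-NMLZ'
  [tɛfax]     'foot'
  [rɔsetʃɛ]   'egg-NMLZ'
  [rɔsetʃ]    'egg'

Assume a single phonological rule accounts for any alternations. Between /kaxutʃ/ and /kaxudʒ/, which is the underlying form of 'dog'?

/kaxudʒ/

The root 'dog' surfaces as [kaxudʒɛ] and [kaxutʃ], with a stem-final [dʒ] ~ [tʃ] alternation.
If /tʃ/ were underlying and a rule turned it into [dʒ] before the NMLZ suffix, 'egg' would also alternate; but it has [tʃ] in both [rɔsetʃɛ] and [rɔsetʃ].
The underlying segment must be /dʒ/; voiced obstruents become voiceless word-finally, yielding [tʃ] there.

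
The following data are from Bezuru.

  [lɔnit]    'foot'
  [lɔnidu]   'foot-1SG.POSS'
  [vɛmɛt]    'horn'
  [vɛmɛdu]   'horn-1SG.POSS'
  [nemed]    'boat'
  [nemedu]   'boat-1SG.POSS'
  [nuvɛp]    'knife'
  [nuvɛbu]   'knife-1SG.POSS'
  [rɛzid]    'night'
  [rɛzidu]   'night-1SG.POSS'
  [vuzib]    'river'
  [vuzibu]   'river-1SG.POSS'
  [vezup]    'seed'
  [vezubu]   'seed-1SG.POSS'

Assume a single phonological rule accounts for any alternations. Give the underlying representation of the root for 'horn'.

The stem for 'horn' ends in [t] in [vɛmɛt] but [d] in [vɛmɛdu].
Compare 'night', with invariant [d] in [rɛzid] and [rɛzidu]: an analysis with underlying /d/ and a rule producing [t] in isolation would wrongly predict alternation here too.
So /t/ is underlying, and a rule of intervocalic voicing — voiceless stops become voiced between vowels — gives [d].

/vɛmɛt/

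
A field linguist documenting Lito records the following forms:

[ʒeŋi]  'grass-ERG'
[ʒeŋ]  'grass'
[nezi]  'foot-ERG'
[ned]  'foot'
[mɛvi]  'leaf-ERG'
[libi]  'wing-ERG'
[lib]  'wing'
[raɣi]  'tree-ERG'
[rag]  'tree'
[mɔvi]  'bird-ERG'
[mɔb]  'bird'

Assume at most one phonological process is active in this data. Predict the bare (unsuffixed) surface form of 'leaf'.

'bird' shows [v] ~ [b] at the end of the stem ([mɔvi] vs [mɔb]).
If /b/ were underlying and a rule turned it into [v] before the ERG suffix, 'wing' would also alternate; but it has [b] in both [libi] and [lib].
Therefore /v/ is basic and [b] is derived by word-final hardening (voiced fricatives become stops word-finally).
The one attested form of 'leaf', [mɛvi], shows underlying /mɛv/. Applying the same rule word-finally gives [mɛb].

[mɛb]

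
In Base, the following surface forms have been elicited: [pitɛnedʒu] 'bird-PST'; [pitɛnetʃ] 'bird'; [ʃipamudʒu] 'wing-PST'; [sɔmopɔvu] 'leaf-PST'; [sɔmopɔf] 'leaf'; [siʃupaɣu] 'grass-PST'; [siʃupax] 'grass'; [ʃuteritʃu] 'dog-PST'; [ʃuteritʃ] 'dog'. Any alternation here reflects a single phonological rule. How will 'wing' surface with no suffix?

[ʃipamutʃ]

The root 'bird' surfaces as [pitɛnedʒu] and [pitɛnetʃ], with a stem-final [dʒ] ~ [tʃ] alternation.
If /tʃ/ were underlying and a rule turned it into [dʒ] before the PST suffix, 'dog' would also alternate; but it has [tʃ] in both [ʃuteritʃu] and [ʃuteritʃ].
The alternation reflects word-final obstruent devoicing: voiced obstruents become voiceless word-finally. /dʒ/ is underlying.
The one attested form of 'wing', [ʃipamudʒu], shows underlying /ʃipamudʒ/. Applying the same rule word-finally gives [ʃipamutʃ].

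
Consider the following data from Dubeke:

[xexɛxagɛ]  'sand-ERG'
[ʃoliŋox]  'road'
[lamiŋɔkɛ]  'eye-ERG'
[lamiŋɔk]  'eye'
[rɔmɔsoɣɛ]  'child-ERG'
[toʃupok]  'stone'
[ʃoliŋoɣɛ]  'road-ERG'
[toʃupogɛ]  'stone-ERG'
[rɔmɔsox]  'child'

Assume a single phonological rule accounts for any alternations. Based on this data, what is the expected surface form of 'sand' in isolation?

In [toʃupok] and [toʃupogɛ] the final segment of 'stone' alternates: [k] ~ [g].
But 'eye' keeps [k] in both environments ([lamiŋɔk], [lamiŋɔkɛ]), so there is no rule changing /k/ to [g] before the ERG suffix.
The alternation reflects word-final obstruent devoicing: voiced obstruents become voiceless word-finally. /g/ is underlying.
From [xexɛxagɛ] the stem 'sand' is /xexɛxag/; word-finally this yields [xexɛxak].

[xexɛxak]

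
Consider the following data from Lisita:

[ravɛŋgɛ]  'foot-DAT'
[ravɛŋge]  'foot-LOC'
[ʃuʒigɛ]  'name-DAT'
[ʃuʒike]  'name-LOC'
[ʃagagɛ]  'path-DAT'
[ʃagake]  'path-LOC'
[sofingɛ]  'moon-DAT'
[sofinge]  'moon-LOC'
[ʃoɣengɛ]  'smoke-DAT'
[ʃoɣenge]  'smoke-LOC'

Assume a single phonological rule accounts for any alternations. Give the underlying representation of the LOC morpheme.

The LOC suffix surfaces as [-ge] and [-ke], depending on the final segment of the stem.
By contrast the DAT suffix keeps its initial [g] throughout — that segment must be underlying.
So the underlying form is /-ke/, and voiceless stops become voiced after a nasal.

/-ke/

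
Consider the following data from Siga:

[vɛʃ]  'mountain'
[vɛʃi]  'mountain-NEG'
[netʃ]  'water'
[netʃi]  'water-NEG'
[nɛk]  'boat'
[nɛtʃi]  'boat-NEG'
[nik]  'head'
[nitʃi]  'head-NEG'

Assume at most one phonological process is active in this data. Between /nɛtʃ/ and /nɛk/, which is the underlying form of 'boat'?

In [nɛk] and [nɛtʃi] the final segment of 'boat' alternates: [k] ~ [tʃ].
If /tʃ/ were underlying and a rule turned it into [k] in isolation, 'water' would also alternate; but it has [tʃ] in both [netʃ] and [netʃi].
The alternation reflects palatalization before a front vowel: /k/ becomes palato-alveolar [tʃ] before a front vowel. /k/ is underlying.

/nɛk/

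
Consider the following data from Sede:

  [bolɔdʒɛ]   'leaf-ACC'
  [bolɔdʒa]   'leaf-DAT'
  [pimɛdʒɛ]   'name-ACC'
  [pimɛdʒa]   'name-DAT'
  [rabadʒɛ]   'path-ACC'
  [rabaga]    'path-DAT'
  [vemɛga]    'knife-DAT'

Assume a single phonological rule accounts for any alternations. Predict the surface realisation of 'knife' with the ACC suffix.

In [rabadʒɛ] and [rabaga] the final segment of 'path' alternates: [dʒ] ~ [g].
But 'name' keeps [dʒ] in both environments ([pimɛdʒɛ], [pimɛdʒa]), so there is no rule changing /dʒ/ to [g] before the DAT suffix.
Therefore /g/ is basic and [dʒ] is derived by palatalization before a front vowel (/g/ becomes palato-alveolar [dʒ] before a front vowel).
From [vemɛga] the stem 'knife' is /vemɛg/; before a front vowel this yields [vemɛdʒɛ].

[vemɛdʒɛ]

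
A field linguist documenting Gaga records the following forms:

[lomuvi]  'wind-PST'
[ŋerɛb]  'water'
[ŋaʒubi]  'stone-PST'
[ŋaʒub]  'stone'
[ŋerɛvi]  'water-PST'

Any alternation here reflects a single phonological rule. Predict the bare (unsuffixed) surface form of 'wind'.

In [ŋerɛb] and [ŋerɛvi] the final segment of 'water' alternates: [b] ~ [v].
If /b/ were underlying and a rule turned it into [v] before the PST suffix, 'stone' would also alternate; but it has [b] in both [ŋaʒub] and [ŋaʒubi].
The underlying segment must be /v/; voiced fricatives become stops word-finally, yielding [b] there.
From [lomuvi] the stem 'wind' is /lomuv/; word-finally this yields [lomub].

[lomub]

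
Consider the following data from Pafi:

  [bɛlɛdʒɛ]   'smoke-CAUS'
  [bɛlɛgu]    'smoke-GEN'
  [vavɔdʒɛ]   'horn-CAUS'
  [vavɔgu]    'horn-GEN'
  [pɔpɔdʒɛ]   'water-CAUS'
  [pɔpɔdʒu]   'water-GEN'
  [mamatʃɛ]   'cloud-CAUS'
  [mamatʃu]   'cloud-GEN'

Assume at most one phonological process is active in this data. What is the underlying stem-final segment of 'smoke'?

The stem for 'smoke' ends in [dʒ] in [bɛlɛdʒɛ] but [g] in [bɛlɛgu].
But 'water' keeps [dʒ] in both environments ([pɔpɔdʒɛ], [pɔpɔdʒu]), so there is no rule changing /dʒ/ to [g] before the GEN suffix.
Therefore /g/ is basic and [dʒ] is derived by palatalization before a front vowel (/g/ becomes palato-alveolar [dʒ] before a front vowel).

/g/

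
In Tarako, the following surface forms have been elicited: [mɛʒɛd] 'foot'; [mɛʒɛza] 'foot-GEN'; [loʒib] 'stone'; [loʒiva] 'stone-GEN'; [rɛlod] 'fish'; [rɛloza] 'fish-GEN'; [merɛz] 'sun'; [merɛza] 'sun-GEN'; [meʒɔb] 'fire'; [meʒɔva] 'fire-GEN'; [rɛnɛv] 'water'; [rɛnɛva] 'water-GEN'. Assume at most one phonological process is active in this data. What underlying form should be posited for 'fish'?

The stem for 'fish' ends in [d] in [rɛlod] but [z] in [rɛloza].
Compare 'sun', with invariant [z] in [merɛz] and [merɛza]: an analysis with underlying /z/ and a rule producing [d] in isolation would wrongly predict alternation here too.
So /d/ is underlying, and a rule of intervocalic spirantization — voiced stops become fricatives between vowels — gives [z].
So 'fish' = /rɛlod/.

/rɛlod/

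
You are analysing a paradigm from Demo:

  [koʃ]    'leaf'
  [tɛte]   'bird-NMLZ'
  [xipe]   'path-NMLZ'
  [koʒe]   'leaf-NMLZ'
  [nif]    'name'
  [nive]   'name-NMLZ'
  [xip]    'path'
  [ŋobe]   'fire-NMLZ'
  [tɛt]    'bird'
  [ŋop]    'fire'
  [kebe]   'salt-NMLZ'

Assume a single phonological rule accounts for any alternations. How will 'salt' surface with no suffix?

The root 'fire' surfaces as [ŋop] and [ŋobe], with a stem-final [p] ~ [b] alternation.
If /p/ were underlying and a rule turned it into [b] before the NMLZ suffix, 'path' would also alternate; but it has [p] in both [xip] and [xipe].
The alternation reflects word-final obstruent devoicing: voiced obstruents become voiceless word-finally. /b/ is underlying.
The one attested form of 'salt', [kebe], shows underlying /keb/. Applying the same rule word-finally gives [kep].

[kep]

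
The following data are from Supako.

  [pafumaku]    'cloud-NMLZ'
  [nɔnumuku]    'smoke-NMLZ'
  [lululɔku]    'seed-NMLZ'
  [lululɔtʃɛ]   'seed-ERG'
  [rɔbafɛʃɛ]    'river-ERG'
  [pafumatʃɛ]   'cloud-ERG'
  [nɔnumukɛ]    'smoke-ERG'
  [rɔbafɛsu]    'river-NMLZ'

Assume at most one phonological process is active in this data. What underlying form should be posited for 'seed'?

The root 'seed' surfaces as [lululɔku] and [lululɔtʃɛ], with a stem-final [k] ~ [tʃ] alternation.
The stem 'smoke' ([nɔnumuku], [nɔnumukɛ]) shows [k] unchanged in both environments, so [k] cannot be basic with [tʃ] derived before the ERG suffix.
Therefore /tʃ/ is basic and [k] is derived by depalatalization (palato-alveolar /tʃ/ and /ʃ/ become [k] and [s] when no front vowel follows).
Hence 'seed' is /lululɔtʃ/ underlyingly.

/lululɔtʃ/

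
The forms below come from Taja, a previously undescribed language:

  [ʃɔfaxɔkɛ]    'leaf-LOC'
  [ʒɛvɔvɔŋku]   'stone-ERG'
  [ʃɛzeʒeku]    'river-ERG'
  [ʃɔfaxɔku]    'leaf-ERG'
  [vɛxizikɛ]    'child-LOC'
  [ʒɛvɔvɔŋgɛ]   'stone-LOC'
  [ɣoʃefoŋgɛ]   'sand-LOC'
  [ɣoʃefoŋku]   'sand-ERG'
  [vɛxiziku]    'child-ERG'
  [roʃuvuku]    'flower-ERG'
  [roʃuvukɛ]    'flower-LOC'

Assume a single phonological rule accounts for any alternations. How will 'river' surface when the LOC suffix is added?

The LOC morpheme has two allomorphs, [-gɛ] and [-kɛ].
The ERG suffix, which begins with [k], is invariant after every stem; so [k] is not altered by any rule here.
The LOC suffix is therefore /-gɛ/ underlyingly, with post-vocalic devoicing: voiced stops become voiceless after a vowel.
After 'river', which ends in a vowel, the suffix surfaces as [-kɛ], giving [ʃɛzeʒekɛ].

[ʃɛzeʒekɛ]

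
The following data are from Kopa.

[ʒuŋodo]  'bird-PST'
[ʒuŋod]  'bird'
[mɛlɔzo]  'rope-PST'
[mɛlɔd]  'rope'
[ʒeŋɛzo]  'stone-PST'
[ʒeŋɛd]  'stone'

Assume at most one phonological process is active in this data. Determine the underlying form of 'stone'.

'stone' shows [z] ~ [d] at the end of the stem ([ʒeŋɛzo] vs [ʒeŋɛd]).
The stem 'bird' ([ʒuŋodo], [ʒuŋod]) shows [d] unchanged in both environments, so [d] cannot be basic with [z] derived before the PST suffix.
The underlying segment must be /z/; voiced fricatives become stops word-finally, yielding [d] there.
The underlying form of 'stone' is therefore /ʒeŋɛz/.

/ʒeŋɛz/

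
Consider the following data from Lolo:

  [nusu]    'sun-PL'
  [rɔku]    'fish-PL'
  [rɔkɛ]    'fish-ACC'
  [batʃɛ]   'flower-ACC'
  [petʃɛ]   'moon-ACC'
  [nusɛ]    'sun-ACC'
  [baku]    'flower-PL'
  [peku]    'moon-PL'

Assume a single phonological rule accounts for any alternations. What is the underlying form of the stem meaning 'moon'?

/petʃ/

'moon' shows [tʃ] ~ [k] at the end of the stem ([petʃɛ] vs [peku]).
Compare 'fish', with invariant [k] in [rɔkɛ] and [rɔku]: an analysis with underlying /k/ and a rule producing [tʃ] before the ACC suffix would wrongly predict alternation here too.
The alternation reflects depalatalization: palato-alveolar /tʃ/ becomes [k] when no front vowel follows. /tʃ/ is underlying.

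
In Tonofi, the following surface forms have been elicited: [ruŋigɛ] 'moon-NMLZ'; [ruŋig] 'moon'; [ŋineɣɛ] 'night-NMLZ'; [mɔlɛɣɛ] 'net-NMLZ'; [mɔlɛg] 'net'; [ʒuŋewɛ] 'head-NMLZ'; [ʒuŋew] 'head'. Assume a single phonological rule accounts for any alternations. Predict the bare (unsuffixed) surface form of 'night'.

[ŋineg]

The root 'net' surfaces as [mɔlɛɣɛ] and [mɔlɛg], with a stem-final [ɣ] ~ [g] alternation.
Compare 'moon', with invariant [g] in [ruŋigɛ] and [ruŋig]: an analysis with underlying /g/ and a rule producing [ɣ] before the NMLZ suffix would wrongly predict alternation here too.
The underlying segment must be /ɣ/; voiced fricatives become stops word-finally, yielding [g] there.
From [ŋineɣɛ] the stem 'night' is /ŋineɣ/; word-finally this yields [ŋineg].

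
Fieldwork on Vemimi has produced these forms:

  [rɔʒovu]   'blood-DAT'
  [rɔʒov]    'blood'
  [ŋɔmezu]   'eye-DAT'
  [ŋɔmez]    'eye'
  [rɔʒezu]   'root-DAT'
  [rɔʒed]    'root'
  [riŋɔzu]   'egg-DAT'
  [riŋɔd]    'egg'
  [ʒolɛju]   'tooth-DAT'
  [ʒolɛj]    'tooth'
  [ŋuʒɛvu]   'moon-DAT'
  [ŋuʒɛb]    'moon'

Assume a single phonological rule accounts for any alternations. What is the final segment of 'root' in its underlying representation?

In [rɔʒezu] and [rɔʒed] the final segment of 'root' alternates: [z] ~ [d].
The stem 'eye' ([ŋɔmezu], [ŋɔmez]) shows [z] unchanged in both environments, so [z] cannot be basic with [d] derived in isolation.
The alternation reflects intervocalic spirantization: voiced stops become fricatives between vowels. /d/ is underlying.

/d/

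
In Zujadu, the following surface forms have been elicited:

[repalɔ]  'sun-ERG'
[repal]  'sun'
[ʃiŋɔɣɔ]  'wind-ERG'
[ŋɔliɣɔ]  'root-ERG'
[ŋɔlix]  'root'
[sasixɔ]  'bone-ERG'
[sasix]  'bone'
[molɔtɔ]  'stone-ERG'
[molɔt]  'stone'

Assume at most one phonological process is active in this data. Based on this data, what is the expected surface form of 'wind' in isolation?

The stem for 'root' ends in [ɣ] in [ŋɔliɣɔ] but [x] in [ŋɔlix].
If /x/ were underlying and a rule turned it into [ɣ] before the ERG suffix, 'bone' would also alternate; but it has [x] in both [sasixɔ] and [sasix].
The alternation reflects word-final obstruent devoicing: voiced obstruents become voiceless word-finally. /ɣ/ is underlying.
The one attested form of 'wind', [ʃiŋɔɣɔ], shows underlying /ʃiŋɔɣ/. Applying the same rule word-finally gives [ʃiŋɔx].

[ʃiŋɔx]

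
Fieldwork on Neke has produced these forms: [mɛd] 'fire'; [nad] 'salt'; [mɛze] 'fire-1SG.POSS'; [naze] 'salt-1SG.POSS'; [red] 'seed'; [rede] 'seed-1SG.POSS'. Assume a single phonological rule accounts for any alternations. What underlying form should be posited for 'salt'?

In [naze] and [nad] the final segment of 'salt' alternates: [z] ~ [d].
If /d/ were underlying and a rule turned it into [z] before the 1SG.POSS suffix, 'seed' would also alternate; but it has [d] in both [rede] and [red].
Therefore /z/ is basic and [d] is derived by word-final hardening (voiced fricatives become stops word-finally).
So 'salt' = /naz/.

/naz/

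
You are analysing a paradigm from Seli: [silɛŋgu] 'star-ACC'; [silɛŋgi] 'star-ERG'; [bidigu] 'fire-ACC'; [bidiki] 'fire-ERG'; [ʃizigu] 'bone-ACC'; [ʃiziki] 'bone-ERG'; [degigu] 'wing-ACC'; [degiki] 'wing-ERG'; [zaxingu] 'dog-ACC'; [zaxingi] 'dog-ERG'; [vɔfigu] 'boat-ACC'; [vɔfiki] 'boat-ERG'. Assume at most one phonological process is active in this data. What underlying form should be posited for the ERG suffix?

The ERG suffix surfaces as [-gi] and [-ki], depending on the final segment of the stem.
By contrast the ACC suffix keeps its initial [g] throughout — that segment must be underlying.
So the underlying form is /-ki/, and voiceless stops become voiced after a nasal.

/-ki/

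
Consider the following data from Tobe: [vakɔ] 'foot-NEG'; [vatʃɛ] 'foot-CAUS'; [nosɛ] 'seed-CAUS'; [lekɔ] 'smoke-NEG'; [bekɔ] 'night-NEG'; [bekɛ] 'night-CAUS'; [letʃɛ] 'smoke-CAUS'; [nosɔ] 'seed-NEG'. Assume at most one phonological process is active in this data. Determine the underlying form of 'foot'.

/vatʃ/

The stem for 'foot' ends in [tʃ] in [vatʃɛ] but [k] in [vakɔ].
But 'night' keeps [k] in both environments ([bekɛ], [bekɔ]), so there is no rule changing /k/ to [tʃ] before the CAUS suffix.
So /tʃ/ is underlying, and a rule of depalatalization — palato-alveolar /tʃ/ becomes [k] when no front vowel follows — gives [k].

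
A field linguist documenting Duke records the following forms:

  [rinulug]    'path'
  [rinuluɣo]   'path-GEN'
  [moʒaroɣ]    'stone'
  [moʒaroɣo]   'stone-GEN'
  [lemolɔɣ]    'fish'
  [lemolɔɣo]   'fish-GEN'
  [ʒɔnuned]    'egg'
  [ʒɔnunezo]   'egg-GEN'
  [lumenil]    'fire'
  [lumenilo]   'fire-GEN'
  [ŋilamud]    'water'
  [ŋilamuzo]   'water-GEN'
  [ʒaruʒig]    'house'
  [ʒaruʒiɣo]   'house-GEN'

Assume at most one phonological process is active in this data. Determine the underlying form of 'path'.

/rinulug/

'path' shows [g] ~ [ɣ] at the end of the stem ([rinulug] vs [rinuluɣo]).
But 'fish' keeps [ɣ] in both environments ([lemolɔɣ], [lemolɔɣo]), so there is no rule changing /ɣ/ to [g] in isolation.
Therefore /g/ is basic and [ɣ] is derived by intervocalic spirantization (voiced stops become fricatives between vowels).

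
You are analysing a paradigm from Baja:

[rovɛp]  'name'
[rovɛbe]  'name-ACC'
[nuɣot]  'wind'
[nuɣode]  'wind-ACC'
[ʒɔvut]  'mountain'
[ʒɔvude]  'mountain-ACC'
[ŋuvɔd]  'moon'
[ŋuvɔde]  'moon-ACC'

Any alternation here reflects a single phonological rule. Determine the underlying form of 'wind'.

In [nuɣot] and [nuɣode] the final segment of 'wind' alternates: [t] ~ [d].
The stem 'moon' ([ŋuvɔd], [ŋuvɔde]) shows [d] unchanged in both environments, so [d] cannot be basic with [t] derived in isolation.
The underlying segment must be /t/; voiceless stops become voiced between vowels, yielding [d] there.
So 'wind' = /nuɣot/.

/nuɣot/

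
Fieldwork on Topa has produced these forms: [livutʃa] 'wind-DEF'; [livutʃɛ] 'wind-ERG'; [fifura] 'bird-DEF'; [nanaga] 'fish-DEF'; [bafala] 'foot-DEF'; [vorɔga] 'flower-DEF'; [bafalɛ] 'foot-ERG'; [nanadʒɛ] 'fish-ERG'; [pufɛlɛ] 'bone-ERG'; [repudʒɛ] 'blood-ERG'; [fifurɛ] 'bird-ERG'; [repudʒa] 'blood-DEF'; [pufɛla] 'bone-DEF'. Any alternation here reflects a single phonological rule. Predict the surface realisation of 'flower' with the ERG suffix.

[vorɔdʒɛ]

The root 'fish' surfaces as [nanadʒɛ] and [nanaga], with a stem-final [dʒ] ~ [g] alternation.
But 'blood' keeps [dʒ] in both environments ([repudʒɛ], [repudʒa]), so there is no rule changing /dʒ/ to [g] before the DEF suffix.
The underlying segment must be /g/; /g/ becomes palato-alveolar [dʒ] before a front vowel, yielding [dʒ] there.
From [vorɔga] the stem 'flower' is /vorɔg/; before a front vowel this yields [vorɔdʒɛ].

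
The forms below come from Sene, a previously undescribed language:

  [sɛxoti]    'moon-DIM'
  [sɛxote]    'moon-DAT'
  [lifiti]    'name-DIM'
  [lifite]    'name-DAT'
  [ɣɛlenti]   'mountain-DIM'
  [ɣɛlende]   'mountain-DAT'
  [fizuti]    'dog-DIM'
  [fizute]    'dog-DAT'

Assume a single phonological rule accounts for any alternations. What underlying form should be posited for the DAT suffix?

The DAT suffix surfaces as [-de] and [-te], depending on the final segment of the stem.
The DIM suffix, which begins with [t], is invariant after every stem; so [t] is not altered by any rule here.
The DAT suffix is therefore /-de/ underlyingly, with post-vocalic devoicing: voiced stops become voiceless after a vowel.

/-de/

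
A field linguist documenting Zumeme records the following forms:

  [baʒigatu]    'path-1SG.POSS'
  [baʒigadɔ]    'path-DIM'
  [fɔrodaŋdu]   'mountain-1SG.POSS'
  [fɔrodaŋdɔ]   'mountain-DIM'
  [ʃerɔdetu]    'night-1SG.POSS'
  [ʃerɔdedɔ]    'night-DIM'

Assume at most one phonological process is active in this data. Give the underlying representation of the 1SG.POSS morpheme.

/-tu/

The 1SG.POSS suffix surfaces as [-du] and [-tu], depending on the final segment of the stem.
The DIM suffix, which begins with [d], is invariant after every stem; so [d] is not altered by any rule here.
The 1SG.POSS suffix is therefore /-tu/ underlyingly, with post-nasal voicing: voiceless stops become voiced after a nasal.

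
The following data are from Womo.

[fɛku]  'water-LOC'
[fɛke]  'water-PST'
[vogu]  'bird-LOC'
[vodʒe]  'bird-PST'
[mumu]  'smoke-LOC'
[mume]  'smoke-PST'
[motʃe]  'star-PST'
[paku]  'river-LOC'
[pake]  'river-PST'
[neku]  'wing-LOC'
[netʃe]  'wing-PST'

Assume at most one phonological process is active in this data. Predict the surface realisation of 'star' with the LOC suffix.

The root 'wing' surfaces as [neku] and [netʃe], with a stem-final [k] ~ [tʃ] alternation.
Compare 'river', with invariant [k] in [paku] and [pake]: an analysis with underlying /k/ and a rule producing [tʃ] before the PST suffix would wrongly predict alternation here too.
Therefore /tʃ/ is basic and [k] is derived by depalatalization (palato-alveolar /tʃ/ and /dʒ/ become [k] and [g] when no front vowel follows).
From [motʃe] the stem 'star' is /motʃ/; when no front vowel follows this yields [moku].

[moku]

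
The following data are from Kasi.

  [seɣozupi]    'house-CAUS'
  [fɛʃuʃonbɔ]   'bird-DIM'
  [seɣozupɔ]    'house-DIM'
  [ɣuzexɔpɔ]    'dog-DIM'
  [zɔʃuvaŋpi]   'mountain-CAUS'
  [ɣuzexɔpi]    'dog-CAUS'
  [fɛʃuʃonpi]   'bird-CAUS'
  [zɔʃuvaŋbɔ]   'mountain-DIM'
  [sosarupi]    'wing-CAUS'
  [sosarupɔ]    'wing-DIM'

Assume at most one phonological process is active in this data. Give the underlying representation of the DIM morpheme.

/-bɔ/

The DIM suffix surfaces as [-bɔ] and [-pɔ], depending on the final segment of the stem.
The CAUS suffix, which begins with [p], is invariant after every stem; so [p] is not altered by any rule here.
So the underlying form is /-bɔ/, and voiced stops become voiceless after a vowel.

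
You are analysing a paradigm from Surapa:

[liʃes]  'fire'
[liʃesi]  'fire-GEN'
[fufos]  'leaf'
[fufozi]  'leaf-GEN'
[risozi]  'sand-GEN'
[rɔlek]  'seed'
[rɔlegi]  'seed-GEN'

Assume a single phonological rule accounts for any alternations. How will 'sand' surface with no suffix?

[risos]

The root 'leaf' surfaces as [fufos] and [fufozi], with a stem-final [s] ~ [z] alternation.
But 'fire' keeps [s] in both environments ([liʃes], [liʃesi]), so there is no rule changing /s/ to [z] before the GEN suffix.
So /z/ is underlying, and a rule of word-final obstruent devoicing — voiced obstruents become voiceless word-finally — gives [s].
The one attested form of 'sand', [risozi], shows underlying /risoz/. Applying the same rule word-finally gives [risos].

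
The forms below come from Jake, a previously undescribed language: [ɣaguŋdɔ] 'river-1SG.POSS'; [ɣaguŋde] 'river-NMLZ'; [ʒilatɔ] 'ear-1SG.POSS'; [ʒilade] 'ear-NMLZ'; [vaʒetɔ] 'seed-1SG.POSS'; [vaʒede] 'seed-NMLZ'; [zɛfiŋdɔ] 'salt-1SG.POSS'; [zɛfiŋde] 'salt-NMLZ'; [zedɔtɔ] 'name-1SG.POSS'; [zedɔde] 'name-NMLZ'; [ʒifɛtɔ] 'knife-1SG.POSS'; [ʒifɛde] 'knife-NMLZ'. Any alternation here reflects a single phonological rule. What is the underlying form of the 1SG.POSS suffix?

The 1SG.POSS morpheme has two allomorphs, [-dɔ] and [-tɔ].
The NMLZ suffix, which begins with [d], is invariant after every stem; so [d] is not altered by any rule here.
The 1SG.POSS suffix is therefore /-tɔ/ underlyingly, with post-nasal voicing: voiceless stops become voiced after a nasal.

/-tɔ/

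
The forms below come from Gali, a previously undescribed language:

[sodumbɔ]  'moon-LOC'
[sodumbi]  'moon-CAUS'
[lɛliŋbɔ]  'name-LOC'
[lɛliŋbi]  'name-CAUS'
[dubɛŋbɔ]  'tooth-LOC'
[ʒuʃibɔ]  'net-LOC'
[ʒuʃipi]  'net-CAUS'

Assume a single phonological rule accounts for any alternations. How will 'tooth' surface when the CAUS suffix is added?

[dubɛŋbi]

The CAUS suffix surfaces as [-bi] and [-pi], depending on the final segment of the stem.
The LOC suffix, which begins with [b], is invariant after every stem; so [b] is not altered by any rule here.
So the underlying form is /-pi/, and voiceless stops become voiced after a nasal.
After 'tooth', which ends in a nasal, the suffix surfaces as [-bi], giving [dubɛŋbi].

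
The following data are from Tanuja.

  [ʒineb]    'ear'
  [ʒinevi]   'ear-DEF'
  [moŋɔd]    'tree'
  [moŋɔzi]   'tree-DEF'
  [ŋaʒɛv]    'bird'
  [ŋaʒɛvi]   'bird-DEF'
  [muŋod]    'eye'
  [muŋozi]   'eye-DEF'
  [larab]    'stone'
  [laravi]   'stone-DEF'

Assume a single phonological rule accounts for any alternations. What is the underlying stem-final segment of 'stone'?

The root 'stone' surfaces as [larab] and [laravi], with a stem-final [b] ~ [v] alternation.
Compare 'bird', with invariant [v] in [ŋaʒɛv] and [ŋaʒɛvi]: an analysis with underlying /v/ and a rule producing [b] in isolation would wrongly predict alternation here too.
Therefore /b/ is basic and [v] is derived by intervocalic spirantization (voiced stops become fricatives between vowels).

/b/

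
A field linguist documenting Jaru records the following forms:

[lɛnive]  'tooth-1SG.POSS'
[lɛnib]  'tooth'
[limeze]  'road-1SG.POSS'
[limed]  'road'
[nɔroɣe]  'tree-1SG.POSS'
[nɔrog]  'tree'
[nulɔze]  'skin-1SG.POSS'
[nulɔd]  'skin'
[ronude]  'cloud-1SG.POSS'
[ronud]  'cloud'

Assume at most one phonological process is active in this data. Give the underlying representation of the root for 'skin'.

/nulɔz/

In [nulɔze] and [nulɔd] the final segment of 'skin' alternates: [z] ~ [d].
The stem 'cloud' ([ronude], [ronud]) shows [d] unchanged in both environments, so [d] cannot be basic with [z] derived before the 1SG.POSS suffix.
So /z/ is underlying, and a rule of word-final hardening — voiced fricatives become stops word-finally — gives [d].
So 'skin' = /nulɔz/.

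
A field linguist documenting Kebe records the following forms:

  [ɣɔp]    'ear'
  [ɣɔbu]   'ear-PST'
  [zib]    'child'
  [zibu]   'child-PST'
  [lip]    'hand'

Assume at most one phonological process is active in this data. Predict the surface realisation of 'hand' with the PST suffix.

The root 'ear' surfaces as [ɣɔp] and [ɣɔbu], with a stem-final [p] ~ [b] alternation.
Compare 'child', with invariant [b] in [zib] and [zibu]: an analysis with underlying /b/ and a rule producing [p] in isolation would wrongly predict alternation here too.
So /p/ is underlying, and a rule of intervocalic voicing — voiceless stops become voiced between vowels — gives [b].
The one attested form of 'hand', [lip], shows underlying /lip/. Applying the same rule between vowels gives [libu].

[libu]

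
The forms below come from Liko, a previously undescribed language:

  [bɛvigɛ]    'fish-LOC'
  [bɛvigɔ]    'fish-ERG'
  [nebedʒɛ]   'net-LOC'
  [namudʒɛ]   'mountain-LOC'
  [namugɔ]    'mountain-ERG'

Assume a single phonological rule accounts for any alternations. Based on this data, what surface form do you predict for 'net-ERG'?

[nebegɔ]

In [namudʒɛ] and [namugɔ] the final segment of 'mountain' alternates: [dʒ] ~ [g].
The stem 'fish' ([bɛvigɛ], [bɛvigɔ]) shows [g] unchanged in both environments, so [g] cannot be basic with [dʒ] derived before the LOC suffix.
The underlying segment must be /dʒ/; palato-alveolar /dʒ/ becomes [g] when no front vowel follows, yielding [g] there.
The one attested form of 'net', [nebedʒɛ], shows underlying /nebedʒ/. Applying the same rule when no front vowel follows gives [nebegɔ].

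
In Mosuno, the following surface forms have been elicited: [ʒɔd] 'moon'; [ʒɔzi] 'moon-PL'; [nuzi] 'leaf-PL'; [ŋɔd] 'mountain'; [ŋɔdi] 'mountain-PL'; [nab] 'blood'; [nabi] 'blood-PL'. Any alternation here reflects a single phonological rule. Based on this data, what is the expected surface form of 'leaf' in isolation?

[nud]

'moon' shows [d] ~ [z] at the end of the stem ([ʒɔd] vs [ʒɔzi]).
Compare 'mountain', with invariant [d] in [ŋɔd] and [ŋɔdi]: an analysis with underlying /d/ and a rule producing [z] before the PL suffix would wrongly predict alternation here too.
The alternation reflects word-final hardening: voiced fricatives become stops word-finally. /z/ is underlying.
From [nuzi] the stem 'leaf' is /nuz/; word-finally this yields [nud].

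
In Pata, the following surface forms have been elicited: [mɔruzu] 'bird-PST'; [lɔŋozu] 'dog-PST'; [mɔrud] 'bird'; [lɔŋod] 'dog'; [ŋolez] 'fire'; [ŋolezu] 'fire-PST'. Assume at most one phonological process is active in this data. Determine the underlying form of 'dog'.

/lɔŋod/

The root 'dog' surfaces as [lɔŋod] and [lɔŋozu], with a stem-final [d] ~ [z] alternation.
But 'fire' keeps [z] in both environments ([ŋolez], [ŋolezu]), so there is no rule changing /z/ to [d] in isolation.
The underlying segment must be /d/; voiced stops become fricatives between vowels, yielding [z] there.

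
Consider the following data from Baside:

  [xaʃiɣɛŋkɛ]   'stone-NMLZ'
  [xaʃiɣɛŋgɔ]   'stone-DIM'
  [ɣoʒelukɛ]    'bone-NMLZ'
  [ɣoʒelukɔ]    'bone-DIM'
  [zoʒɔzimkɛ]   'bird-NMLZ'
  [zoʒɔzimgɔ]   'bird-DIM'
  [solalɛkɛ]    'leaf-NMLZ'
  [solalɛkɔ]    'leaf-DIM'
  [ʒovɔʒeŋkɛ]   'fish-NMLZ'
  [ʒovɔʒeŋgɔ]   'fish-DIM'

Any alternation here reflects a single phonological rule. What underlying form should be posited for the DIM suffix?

The DIM suffix surfaces as [-gɔ] and [-kɔ], depending on the final segment of the stem.
The NMLZ suffix, which begins with [k], is invariant after every stem; so [k] is not altered by any rule here.
So the underlying form is /-gɔ/, and voiced stops become voiceless after a vowel.

/-gɔ/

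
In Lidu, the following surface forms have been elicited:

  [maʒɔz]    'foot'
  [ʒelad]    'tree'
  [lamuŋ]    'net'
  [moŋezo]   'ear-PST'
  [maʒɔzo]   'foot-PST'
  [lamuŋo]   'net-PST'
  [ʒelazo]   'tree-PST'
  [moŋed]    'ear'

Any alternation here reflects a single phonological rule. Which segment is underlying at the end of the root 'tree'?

/d/

The root 'tree' surfaces as [ʒelad] and [ʒelazo], with a stem-final [d] ~ [z] alternation.
Compare 'foot', with invariant [z] in [maʒɔz] and [maʒɔzo]: an analysis with underlying /z/ and a rule producing [d] in isolation would wrongly predict alternation here too.
Therefore /d/ is basic and [z] is derived by intervocalic spirantization (voiced stops become fricatives between vowels).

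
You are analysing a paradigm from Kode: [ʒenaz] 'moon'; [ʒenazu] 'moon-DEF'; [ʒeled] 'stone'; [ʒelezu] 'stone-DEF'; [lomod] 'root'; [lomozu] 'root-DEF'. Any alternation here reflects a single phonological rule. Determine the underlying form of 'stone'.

The root 'stone' surfaces as [ʒeled] and [ʒelezu], with a stem-final [d] ~ [z] alternation.
But 'moon' keeps [z] in both environments ([ʒenaz], [ʒenazu]), so there is no rule changing /z/ to [d] in isolation.
Therefore /d/ is basic and [z] is derived by intervocalic spirantization (voiced stops become fricatives between vowels).

/ʒeled/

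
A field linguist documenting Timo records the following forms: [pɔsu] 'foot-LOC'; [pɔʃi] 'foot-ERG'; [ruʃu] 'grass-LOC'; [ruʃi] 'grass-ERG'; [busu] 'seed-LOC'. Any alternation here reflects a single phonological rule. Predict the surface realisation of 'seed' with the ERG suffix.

[buʃi]

'foot' shows [s] ~ [ʃ] at the end of the stem ([pɔsu] vs [pɔʃi]).
Compare 'grass', with invariant [ʃ] in [ruʃu] and [ruʃi]: an analysis with underlying /ʃ/ and a rule producing [s] before the LOC suffix would wrongly predict alternation here too.
The alternation reflects palatalization before a front vowel: /s/ becomes palato-alveolar [ʃ] before a front vowel. /s/ is underlying.
The one attested form of 'seed', [busu], shows underlying /bus/. Applying the same rule before a front vowel gives [buʃi].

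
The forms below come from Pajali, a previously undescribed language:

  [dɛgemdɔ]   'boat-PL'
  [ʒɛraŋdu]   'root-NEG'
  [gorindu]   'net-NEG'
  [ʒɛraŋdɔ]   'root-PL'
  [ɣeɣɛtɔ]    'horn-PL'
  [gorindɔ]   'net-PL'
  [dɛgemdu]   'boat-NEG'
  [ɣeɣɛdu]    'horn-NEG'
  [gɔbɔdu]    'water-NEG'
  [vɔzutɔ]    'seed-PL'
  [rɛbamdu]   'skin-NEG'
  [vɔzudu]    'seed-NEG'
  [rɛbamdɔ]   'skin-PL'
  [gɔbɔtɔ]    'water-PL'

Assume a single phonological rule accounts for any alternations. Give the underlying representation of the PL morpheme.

/-tɔ/

The PL suffix surfaces as [-dɔ] and [-tɔ], depending on the final segment of the stem.
By contrast the NEG suffix keeps its initial [d] throughout — that segment must be underlying.
So the underlying form is /-tɔ/, and voiceless stops become voiced after a nasal.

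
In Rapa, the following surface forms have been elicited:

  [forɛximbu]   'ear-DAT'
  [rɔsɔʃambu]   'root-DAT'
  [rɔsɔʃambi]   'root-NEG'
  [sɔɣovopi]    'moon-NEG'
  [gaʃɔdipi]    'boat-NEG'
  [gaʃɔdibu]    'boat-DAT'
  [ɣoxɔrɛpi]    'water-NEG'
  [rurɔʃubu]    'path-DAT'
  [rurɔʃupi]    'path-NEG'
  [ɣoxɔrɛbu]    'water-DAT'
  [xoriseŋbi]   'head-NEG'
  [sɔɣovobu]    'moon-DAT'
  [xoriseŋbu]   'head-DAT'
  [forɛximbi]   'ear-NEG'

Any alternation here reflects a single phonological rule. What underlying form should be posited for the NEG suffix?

/-pi/

The NEG morpheme has two allomorphs, [-bi] and [-pi].
The DAT suffix, which begins with [b], is invariant after every stem; so [b] is not altered by any rule here.
The NEG suffix is therefore /-pi/ underlyingly, with post-nasal voicing: voiceless stops become voiced after a nasal.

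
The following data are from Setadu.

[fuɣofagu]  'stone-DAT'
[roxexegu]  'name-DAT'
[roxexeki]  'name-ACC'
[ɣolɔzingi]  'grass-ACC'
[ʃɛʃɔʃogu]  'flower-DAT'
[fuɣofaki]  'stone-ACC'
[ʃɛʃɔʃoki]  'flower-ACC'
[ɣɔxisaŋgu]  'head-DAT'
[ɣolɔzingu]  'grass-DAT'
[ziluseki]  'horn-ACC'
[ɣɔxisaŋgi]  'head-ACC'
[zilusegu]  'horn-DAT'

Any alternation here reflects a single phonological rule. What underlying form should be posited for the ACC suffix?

/-ki/

The ACC morpheme has two allomorphs, [-gi] and [-ki].
By contrast the DAT suffix keeps its initial [g] throughout — that segment must be underlying.
The ACC suffix is therefore /-ki/ underlyingly, with post-nasal voicing: voiceless stops become voiced after a nasal.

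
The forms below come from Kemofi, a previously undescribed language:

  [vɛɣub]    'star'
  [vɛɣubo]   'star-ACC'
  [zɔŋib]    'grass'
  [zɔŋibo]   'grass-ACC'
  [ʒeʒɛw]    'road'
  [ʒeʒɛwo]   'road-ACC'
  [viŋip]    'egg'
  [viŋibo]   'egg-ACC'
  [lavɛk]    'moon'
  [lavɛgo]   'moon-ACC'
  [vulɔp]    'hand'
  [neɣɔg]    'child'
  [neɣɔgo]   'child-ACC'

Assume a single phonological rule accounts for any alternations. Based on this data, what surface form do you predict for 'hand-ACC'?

The root 'egg' surfaces as [viŋip] and [viŋibo], with a stem-final [p] ~ [b] alternation.
Compare 'grass', with invariant [b] in [zɔŋib] and [zɔŋibo]: an analysis with underlying /b/ and a rule producing [p] in isolation would wrongly predict alternation here too.
The underlying segment must be /p/; voiceless stops become voiced between vowels, yielding [b] there.
From [vulɔp] the stem 'hand' is /vulɔp/; between vowels this yields [vulɔbo].

[vulɔbo]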